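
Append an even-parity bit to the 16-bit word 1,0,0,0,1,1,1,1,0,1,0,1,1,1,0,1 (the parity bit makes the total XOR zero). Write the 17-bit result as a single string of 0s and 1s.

XOR of the 16 data bits: 1⊕0⊕0⊕0⊕1⊕1⊕1⊕1⊕0⊕1⊕0⊕1⊕1⊕1⊕0⊕1 = 0
Parity bit = 0 (so all 17 bits XOR to 0).

10001111010111010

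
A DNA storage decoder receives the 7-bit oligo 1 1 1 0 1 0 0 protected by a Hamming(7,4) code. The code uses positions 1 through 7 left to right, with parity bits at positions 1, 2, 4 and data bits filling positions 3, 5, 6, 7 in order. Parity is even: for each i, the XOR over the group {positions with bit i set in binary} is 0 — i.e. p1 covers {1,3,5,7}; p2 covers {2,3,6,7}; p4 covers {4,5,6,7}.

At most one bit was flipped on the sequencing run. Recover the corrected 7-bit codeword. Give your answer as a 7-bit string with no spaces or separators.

1110000

s1 (pos 1,3,5,7): 1⊕1⊕1⊕0 = 1
s2 (pos 2,3,6,7): 1⊕1⊕0⊕0 = 0
s4 (pos 4,5,6,7): 0⊕1⊕0⊕0 = 1
Syndrome s4…s1 = 101 → error at position 5.
Flip position 5: 1110100 → 1110000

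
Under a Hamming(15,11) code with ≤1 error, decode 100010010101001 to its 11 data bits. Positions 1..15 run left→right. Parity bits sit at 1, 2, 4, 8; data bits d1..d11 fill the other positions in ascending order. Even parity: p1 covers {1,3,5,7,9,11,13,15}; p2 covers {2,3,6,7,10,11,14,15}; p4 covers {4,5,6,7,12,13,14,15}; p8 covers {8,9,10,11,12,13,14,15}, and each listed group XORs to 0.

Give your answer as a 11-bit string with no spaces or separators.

s1 (pos 1,3,5,7,9,11,13,15): 1⊕0⊕1⊕0⊕0⊕0⊕0⊕1 = 1
s2 (pos 2,3,6,7,10,11,14,15): 0⊕0⊕0⊕0⊕1⊕0⊕0⊕1 = 0
s4 (pos 4,5,6,7,12,13,14,15): 0⊕1⊕0⊕0⊕1⊕0⊕0⊕1 = 1
s8 (pos 8,9,10,11,12,13,14,15): 1⊕0⊕1⊕0⊕1⊕0⊕0⊕1 = 0
Syndrome s8…s1 = 0101 → error at position 5.
Flip position 5: 100010010101001 → 100000010101001
Read data bits from positions 3,5,6,7,9,10,11,12,13,14,15: 00000101001

00000101001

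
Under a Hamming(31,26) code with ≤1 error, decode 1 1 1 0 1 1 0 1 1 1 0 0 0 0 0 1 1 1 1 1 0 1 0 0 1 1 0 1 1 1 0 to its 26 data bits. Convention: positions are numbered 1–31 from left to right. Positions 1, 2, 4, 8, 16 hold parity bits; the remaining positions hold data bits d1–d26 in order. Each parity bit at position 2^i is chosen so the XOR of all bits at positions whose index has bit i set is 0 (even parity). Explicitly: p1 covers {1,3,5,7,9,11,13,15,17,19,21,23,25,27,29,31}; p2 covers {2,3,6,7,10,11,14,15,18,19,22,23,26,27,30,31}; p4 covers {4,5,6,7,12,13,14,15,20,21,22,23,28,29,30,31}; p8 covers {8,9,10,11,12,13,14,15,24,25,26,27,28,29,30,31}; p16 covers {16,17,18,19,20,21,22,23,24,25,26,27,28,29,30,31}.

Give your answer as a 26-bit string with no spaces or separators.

11101100000111100001101110

s1 (pos 1,3,5,7,9,11,13,15,17,19,21,23,25,27,29,31): 1⊕1⊕1⊕0⊕1⊕0⊕0⊕0⊕1⊕1⊕0⊕0⊕1⊕0⊕1⊕0 = 0
s2 (pos 2,3,6,7,10,11,14,15,18,19,22,23,26,27,30,31): 1⊕1⊕1⊕0⊕1⊕0⊕0⊕0⊕1⊕1⊕1⊕0⊕1⊕0⊕1⊕0 = 1
s4 (pos 4,5,6,7,12,13,14,15,20,21,22,23,28,29,30,31): 0⊕1⊕1⊕0⊕0⊕0⊕0⊕0⊕1⊕0⊕1⊕0⊕1⊕1⊕1⊕0 = 1
s8 (pos 8,9,10,11,12,13,14,15,24,25,26,27,28,29,30,31): 1⊕1⊕1⊕0⊕0⊕0⊕0⊕0⊕0⊕1⊕1⊕0⊕1⊕1⊕1⊕0 = 0
s16 (pos 16,17,18,19,20,21,22,23,24,25,26,27,28,29,30,31): 1⊕1⊕1⊕1⊕1⊕0⊕1⊕0⊕0⊕1⊕1⊕0⊕1⊕1⊕1⊕0 = 1
Syndrome s16…s1 = 10110 → error at position 22.
Flip position 22: 1110110111000001111101001101110 → 1110110111000001111100001101110
Read data bits from positions 3,5,6,7,9,10,11,12,13,14,15,17,18,19,20,21,22,23,24,25,26,27,28,29,30,31: 11101100000111100001101110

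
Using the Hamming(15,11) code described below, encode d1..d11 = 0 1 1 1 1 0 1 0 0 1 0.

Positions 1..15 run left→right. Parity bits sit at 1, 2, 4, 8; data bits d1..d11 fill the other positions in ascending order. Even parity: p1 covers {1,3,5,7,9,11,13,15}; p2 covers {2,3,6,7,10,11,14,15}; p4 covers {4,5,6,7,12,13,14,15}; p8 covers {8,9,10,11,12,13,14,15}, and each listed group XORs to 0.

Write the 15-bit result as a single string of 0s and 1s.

Place data at non-parity positions: p1 p2 0 p4 1 1 1 p8 1 0 1 0 0 1 0
p1 (pos 1,3,5,7,9,11,13,15): XOR of data positions = 0⊕1⊕1⊕1⊕1⊕0⊕0 = 0
p2 (pos 2,3,6,7,10,11,14,15): XOR of data positions = 0⊕1⊕1⊕0⊕1⊕1⊕0 = 0
p4 (pos 4,5,6,7,12,13,14,15): XOR of data positions = 1⊕1⊕1⊕0⊕0⊕1⊕0 = 0
p8 (pos 8,9,10,11,12,13,14,15): XOR of data positions = 1⊕0⊕1⊕0⊕0⊕1⊕0 = 1
Codeword: 000011111010010

000011111010010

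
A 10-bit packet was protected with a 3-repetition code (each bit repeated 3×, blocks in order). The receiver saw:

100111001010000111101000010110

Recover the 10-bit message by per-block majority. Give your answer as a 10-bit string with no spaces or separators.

Block 1 (100): 1 one → 0
Block 2 (111): 3 ones → 1
Block 3 (001): 1 one → 0
Block 4 (010): 1 one → 0
Block 5 (000): 0 ones → 0
Block 6 (111): 3 ones → 1
Block 7 (101): 2 ones → 1
Block 8 (000): 0 ones → 0
Block 9 (010): 1 one → 0
Block 10 (110): 2 ones → 1

0100011001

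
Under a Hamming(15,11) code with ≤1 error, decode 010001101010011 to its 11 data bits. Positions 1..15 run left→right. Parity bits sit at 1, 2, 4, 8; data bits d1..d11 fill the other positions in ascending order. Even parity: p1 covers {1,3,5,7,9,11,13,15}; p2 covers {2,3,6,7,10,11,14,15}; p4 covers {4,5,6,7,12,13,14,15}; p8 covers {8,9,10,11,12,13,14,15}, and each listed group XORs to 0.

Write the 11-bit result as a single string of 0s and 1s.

s1 (pos 1,3,5,7,9,11,13,15): 0⊕0⊕0⊕1⊕1⊕1⊕0⊕1 = 0
s2 (pos 2,3,6,7,10,11,14,15): 1⊕0⊕1⊕1⊕0⊕1⊕1⊕1 = 0
s4 (pos 4,5,6,7,12,13,14,15): 0⊕0⊕1⊕1⊕0⊕0⊕1⊕1 = 0
s8 (pos 8,9,10,11,12,13,14,15): 0⊕1⊕0⊕1⊕0⊕0⊕1⊕1 = 0
Syndrome s8…s1 = 0000 → no error.
Read data bits from positions 3,5,6,7,9,10,11,12,13,14,15: 00111010011

00111010011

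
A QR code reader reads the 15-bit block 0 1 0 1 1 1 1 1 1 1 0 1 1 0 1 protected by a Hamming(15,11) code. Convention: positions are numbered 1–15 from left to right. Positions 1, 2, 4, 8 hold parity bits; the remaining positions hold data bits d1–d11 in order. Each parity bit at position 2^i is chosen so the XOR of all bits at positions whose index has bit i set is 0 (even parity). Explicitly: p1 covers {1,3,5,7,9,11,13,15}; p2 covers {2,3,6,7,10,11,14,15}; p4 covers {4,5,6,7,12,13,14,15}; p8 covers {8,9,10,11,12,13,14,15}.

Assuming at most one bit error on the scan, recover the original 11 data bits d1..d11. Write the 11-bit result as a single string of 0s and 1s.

01101101101

s1 (pos 1,3,5,7,9,11,13,15): 0⊕0⊕1⊕1⊕1⊕0⊕1⊕1 = 1
s2 (pos 2,3,6,7,10,11,14,15): 1⊕0⊕1⊕1⊕1⊕0⊕0⊕1 = 1
s4 (pos 4,5,6,7,12,13,14,15): 1⊕1⊕1⊕1⊕1⊕1⊕0⊕1 = 1
s8 (pos 8,9,10,11,12,13,14,15): 1⊕1⊕1⊕0⊕1⊕1⊕0⊕1 = 0
Syndrome s8…s1 = 0111 → error at position 7.
Flip position 7: 010111111101101 → 010111011101101
Read data bits from positions 3,5,6,7,9,10,11,12,13,14,15: 01101101101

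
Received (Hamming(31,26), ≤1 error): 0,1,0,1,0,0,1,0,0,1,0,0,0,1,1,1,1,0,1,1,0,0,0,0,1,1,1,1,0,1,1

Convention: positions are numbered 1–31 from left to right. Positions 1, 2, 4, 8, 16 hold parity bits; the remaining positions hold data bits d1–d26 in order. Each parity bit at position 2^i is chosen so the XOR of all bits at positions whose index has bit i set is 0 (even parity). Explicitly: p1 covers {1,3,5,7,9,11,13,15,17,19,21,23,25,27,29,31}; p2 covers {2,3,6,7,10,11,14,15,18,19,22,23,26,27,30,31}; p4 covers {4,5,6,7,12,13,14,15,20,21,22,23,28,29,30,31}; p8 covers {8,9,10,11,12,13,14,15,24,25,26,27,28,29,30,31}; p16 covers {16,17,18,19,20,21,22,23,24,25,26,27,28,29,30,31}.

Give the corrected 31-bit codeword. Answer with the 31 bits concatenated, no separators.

s1 (pos 1,3,5,7,9,11,13,15,17,19,21,23,25,27,29,31): 0⊕0⊕0⊕1⊕0⊕0⊕0⊕1⊕1⊕1⊕0⊕0⊕1⊕1⊕0⊕1 = 1
s2 (pos 2,3,6,7,10,11,14,15,18,19,22,23,26,27,30,31): 1⊕0⊕0⊕1⊕1⊕0⊕1⊕1⊕0⊕1⊕0⊕0⊕1⊕1⊕1⊕1 = 0
s4 (pos 4,5,6,7,12,13,14,15,20,21,22,23,28,29,30,31): 1⊕0⊕0⊕1⊕0⊕0⊕1⊕1⊕1⊕0⊕0⊕0⊕1⊕0⊕1⊕1 = 0
s8 (pos 8,9,10,11,12,13,14,15,24,25,26,27,28,29,30,31): 0⊕0⊕1⊕0⊕0⊕0⊕1⊕1⊕0⊕1⊕1⊕1⊕1⊕0⊕1⊕1 = 1
s16 (pos 16,17,18,19,20,21,22,23,24,25,26,27,28,29,30,31): 1⊕1⊕0⊕1⊕1⊕0⊕0⊕0⊕0⊕1⊕1⊕1⊕1⊕0⊕1⊕1 = 0
Syndrome s16…s1 = 01001 → error at position 9.
Flip position 9: 0101001001000111101100001111011 → 0101001011000111101100001111011

0101001011000111101100001111011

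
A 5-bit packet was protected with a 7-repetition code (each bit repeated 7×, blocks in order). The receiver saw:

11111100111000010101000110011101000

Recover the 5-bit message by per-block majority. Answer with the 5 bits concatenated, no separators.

Block 1 (1111110): 6 ones → 1
Block 2 (0111000): 3 ones → 0
Block 3 (0101010): 3 ones → 0
Block 4 (0011001): 3 ones → 0
Block 5 (1101000): 3 ones → 0

10000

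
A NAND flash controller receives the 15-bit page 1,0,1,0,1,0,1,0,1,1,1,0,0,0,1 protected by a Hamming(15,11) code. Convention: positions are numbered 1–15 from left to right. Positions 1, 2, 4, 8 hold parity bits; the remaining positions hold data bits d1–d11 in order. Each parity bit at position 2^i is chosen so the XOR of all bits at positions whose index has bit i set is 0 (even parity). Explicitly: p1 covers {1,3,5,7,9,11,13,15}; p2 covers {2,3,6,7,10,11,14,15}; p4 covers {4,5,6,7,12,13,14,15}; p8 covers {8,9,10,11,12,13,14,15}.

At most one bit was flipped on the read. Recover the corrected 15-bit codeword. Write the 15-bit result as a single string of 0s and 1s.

101010001110001

s1 (pos 1,3,5,7,9,11,13,15): 1⊕1⊕1⊕1⊕1⊕1⊕0⊕1 = 1
s2 (pos 2,3,6,7,10,11,14,15): 0⊕1⊕0⊕1⊕1⊕1⊕0⊕1 = 1
s4 (pos 4,5,6,7,12,13,14,15): 0⊕1⊕0⊕1⊕0⊕0⊕0⊕1 = 1
s8 (pos 8,9,10,11,12,13,14,15): 0⊕1⊕1⊕1⊕0⊕0⊕0⊕1 = 0
Syndrome s8…s1 = 0111 → error at position 7.
Flip position 7: 101010101110001 → 101010001110001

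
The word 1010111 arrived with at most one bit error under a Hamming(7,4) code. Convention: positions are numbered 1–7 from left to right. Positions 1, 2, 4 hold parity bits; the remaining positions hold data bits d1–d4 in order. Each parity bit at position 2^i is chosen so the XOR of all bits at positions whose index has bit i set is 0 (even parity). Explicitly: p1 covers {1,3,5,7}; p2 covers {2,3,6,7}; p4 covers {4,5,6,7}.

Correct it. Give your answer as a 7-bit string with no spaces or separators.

s1 (pos 1,3,5,7): 1⊕1⊕1⊕1 = 0
s2 (pos 2,3,6,7): 0⊕1⊕1⊕1 = 1
s4 (pos 4,5,6,7): 0⊕1⊕1⊕1 = 1
Syndrome s4…s1 = 110 → error at position 6.
Flip position 6: 1010111 → 1010101

1010101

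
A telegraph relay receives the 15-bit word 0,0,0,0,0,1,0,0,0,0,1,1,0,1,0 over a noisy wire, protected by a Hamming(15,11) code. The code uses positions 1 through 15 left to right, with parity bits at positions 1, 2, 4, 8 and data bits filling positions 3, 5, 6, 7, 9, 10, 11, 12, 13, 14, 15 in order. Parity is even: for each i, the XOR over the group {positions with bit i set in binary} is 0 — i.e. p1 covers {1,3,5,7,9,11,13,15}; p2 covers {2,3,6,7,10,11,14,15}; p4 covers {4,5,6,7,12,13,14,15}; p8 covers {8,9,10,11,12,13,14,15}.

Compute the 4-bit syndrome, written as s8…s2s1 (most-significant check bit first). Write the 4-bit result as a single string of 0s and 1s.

s1 (pos 1,3,5,7,9,11,13,15): 0⊕0⊕0⊕0⊕0⊕1⊕0⊕0 = 1
s2 (pos 2,3,6,7,10,11,14,15): 0⊕0⊕1⊕0⊕0⊕1⊕1⊕0 = 1
s4 (pos 4,5,6,7,12,13,14,15): 0⊕0⊕1⊕0⊕1⊕0⊕1⊕0 = 1
s8 (pos 8,9,10,11,12,13,14,15): 0⊕0⊕0⊕1⊕1⊕0⊕1⊕0 = 1
Syndrome s8…s1 = 1111 → error at position 15.

1111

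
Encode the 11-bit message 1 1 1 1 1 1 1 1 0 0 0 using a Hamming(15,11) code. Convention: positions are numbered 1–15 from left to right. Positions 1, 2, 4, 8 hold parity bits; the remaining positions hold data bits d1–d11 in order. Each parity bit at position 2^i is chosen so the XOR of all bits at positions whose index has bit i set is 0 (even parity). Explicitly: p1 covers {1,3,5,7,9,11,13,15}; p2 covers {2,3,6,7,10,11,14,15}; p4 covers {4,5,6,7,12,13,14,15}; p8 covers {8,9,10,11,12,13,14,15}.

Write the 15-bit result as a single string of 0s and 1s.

111011101111000

Place data at non-parity positions: p1 p2 1 p4 1 1 1 p8 1 1 1 1 0 0 0
p1 (pos 1,3,5,7,9,11,13,15): XOR of data positions = 1⊕1⊕1⊕1⊕1⊕0⊕0 = 1
p2 (pos 2,3,6,7,10,11,14,15): XOR of data positions = 1⊕1⊕1⊕1⊕1⊕0⊕0 = 1
p4 (pos 4,5,6,7,12,13,14,15): XOR of data positions = 1⊕1⊕1⊕1⊕0⊕0⊕0 = 0
p8 (pos 8,9,10,11,12,13,14,15): XOR of data positions = 1⊕1⊕1⊕1⊕0⊕0⊕0 = 0
Codeword: 111011101111000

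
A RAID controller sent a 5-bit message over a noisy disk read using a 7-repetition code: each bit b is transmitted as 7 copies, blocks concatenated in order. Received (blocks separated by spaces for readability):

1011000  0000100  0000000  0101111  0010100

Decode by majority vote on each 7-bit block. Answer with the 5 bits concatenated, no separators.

Block 1 (1011000): 3 ones → 0
Block 2 (0000100): 1 one → 0
Block 3 (0000000): 0 ones → 0
Block 4 (0101111): 5 ones → 1
Block 5 (0010100): 2 ones → 0

00010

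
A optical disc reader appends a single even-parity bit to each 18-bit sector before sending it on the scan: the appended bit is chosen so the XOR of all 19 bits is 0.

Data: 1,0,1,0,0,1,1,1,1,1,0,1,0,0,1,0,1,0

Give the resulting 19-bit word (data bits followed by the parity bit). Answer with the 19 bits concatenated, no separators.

XOR of the 18 data bits: 1⊕0⊕1⊕0⊕0⊕1⊕1⊕1⊕1⊕1⊕0⊕1⊕0⊕0⊕1⊕0⊕1⊕0 = 0
Parity bit = 0 (so all 19 bits XOR to 0).

1010011111010010100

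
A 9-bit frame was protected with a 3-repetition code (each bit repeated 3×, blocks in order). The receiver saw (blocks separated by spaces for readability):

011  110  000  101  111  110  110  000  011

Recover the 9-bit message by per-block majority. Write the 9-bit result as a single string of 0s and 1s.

110111101

Block 1 (011): 2 ones → 1
Block 2 (110): 2 ones → 1
Block 3 (000): 0 ones → 0
Block 4 (101): 2 ones → 1
Block 5 (111): 3 ones → 1
Block 6 (110): 2 ones → 1
Block 7 (110): 2 ones → 1
Block 8 (000): 0 ones → 0
Block 9 (011): 2 ones → 1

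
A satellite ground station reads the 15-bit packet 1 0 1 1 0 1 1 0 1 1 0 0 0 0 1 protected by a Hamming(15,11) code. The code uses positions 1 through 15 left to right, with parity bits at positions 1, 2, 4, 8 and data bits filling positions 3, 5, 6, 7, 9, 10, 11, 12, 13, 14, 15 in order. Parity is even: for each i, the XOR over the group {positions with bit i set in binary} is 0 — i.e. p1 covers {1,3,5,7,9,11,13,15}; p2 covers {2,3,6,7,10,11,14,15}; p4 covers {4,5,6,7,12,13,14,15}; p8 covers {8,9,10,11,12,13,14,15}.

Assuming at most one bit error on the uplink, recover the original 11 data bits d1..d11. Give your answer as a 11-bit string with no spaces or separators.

s1 (pos 1,3,5,7,9,11,13,15): 1⊕1⊕0⊕1⊕1⊕0⊕0⊕1 = 1
s2 (pos 2,3,6,7,10,11,14,15): 0⊕1⊕1⊕1⊕1⊕0⊕0⊕1 = 1
s4 (pos 4,5,6,7,12,13,14,15): 1⊕0⊕1⊕1⊕0⊕0⊕0⊕1 = 0
s8 (pos 8,9,10,11,12,13,14,15): 0⊕1⊕1⊕0⊕0⊕0⊕0⊕1 = 1
Syndrome s8…s1 = 1011 → error at position 11.
Flip position 11: 101101101100001 → 101101101110001
Read data bits from positions 3,5,6,7,9,10,11,12,13,14,15: 10111110001

10111110001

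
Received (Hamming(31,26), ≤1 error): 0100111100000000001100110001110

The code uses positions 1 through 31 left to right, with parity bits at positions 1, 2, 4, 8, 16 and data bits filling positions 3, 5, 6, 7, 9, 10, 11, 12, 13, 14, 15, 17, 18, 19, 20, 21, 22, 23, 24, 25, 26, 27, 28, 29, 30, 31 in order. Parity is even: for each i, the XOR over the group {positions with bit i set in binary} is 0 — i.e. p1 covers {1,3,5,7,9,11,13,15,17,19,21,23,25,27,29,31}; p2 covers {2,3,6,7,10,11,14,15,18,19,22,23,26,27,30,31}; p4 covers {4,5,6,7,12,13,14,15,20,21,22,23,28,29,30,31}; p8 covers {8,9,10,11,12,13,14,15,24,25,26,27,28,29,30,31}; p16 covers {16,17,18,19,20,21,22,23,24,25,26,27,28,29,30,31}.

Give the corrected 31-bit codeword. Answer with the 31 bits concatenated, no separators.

0100111100000000001100111001110

s1 (pos 1,3,5,7,9,11,13,15,17,19,21,23,25,27,29,31): 0⊕0⊕1⊕1⊕0⊕0⊕0⊕0⊕0⊕1⊕0⊕1⊕0⊕0⊕1⊕0 = 1
s2 (pos 2,3,6,7,10,11,14,15,18,19,22,23,26,27,30,31): 1⊕0⊕1⊕1⊕0⊕0⊕0⊕0⊕0⊕1⊕0⊕1⊕0⊕0⊕1⊕0 = 0
s4 (pos 4,5,6,7,12,13,14,15,20,21,22,23,28,29,30,31): 0⊕1⊕1⊕1⊕0⊕0⊕0⊕0⊕1⊕0⊕0⊕1⊕1⊕1⊕1⊕0 = 0
s8 (pos 8,9,10,11,12,13,14,15,24,25,26,27,28,29,30,31): 1⊕0⊕0⊕0⊕0⊕0⊕0⊕0⊕1⊕0⊕0⊕0⊕1⊕1⊕1⊕0 = 1
s16 (pos 16,17,18,19,20,21,22,23,24,25,26,27,28,29,30,31): 0⊕0⊕0⊕1⊕1⊕0⊕0⊕1⊕1⊕0⊕0⊕0⊕1⊕1⊕1⊕0 = 1
Syndrome s16…s1 = 11001 → error at position 25.
Flip position 25: 0100111100000000001100110001110 → 0100111100000000001100111001110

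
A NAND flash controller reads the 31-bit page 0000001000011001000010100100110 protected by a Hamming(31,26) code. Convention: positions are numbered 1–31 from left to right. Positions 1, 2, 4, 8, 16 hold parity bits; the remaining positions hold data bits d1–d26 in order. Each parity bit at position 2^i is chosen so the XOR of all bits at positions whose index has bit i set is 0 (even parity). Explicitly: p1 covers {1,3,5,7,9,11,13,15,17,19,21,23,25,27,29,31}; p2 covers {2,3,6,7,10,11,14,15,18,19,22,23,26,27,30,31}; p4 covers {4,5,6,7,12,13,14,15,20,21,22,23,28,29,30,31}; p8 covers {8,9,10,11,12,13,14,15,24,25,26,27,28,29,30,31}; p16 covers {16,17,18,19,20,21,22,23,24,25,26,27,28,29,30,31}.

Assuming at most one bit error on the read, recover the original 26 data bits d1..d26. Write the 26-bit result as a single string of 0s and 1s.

s1 (pos 1,3,5,7,9,11,13,15,17,19,21,23,25,27,29,31): 0⊕0⊕0⊕1⊕0⊕0⊕1⊕0⊕0⊕0⊕1⊕1⊕0⊕0⊕1⊕0 = 1
s2 (pos 2,3,6,7,10,11,14,15,18,19,22,23,26,27,30,31): 0⊕0⊕0⊕1⊕0⊕0⊕0⊕0⊕0⊕0⊕0⊕1⊕1⊕0⊕1⊕0 = 0
s4 (pos 4,5,6,7,12,13,14,15,20,21,22,23,28,29,30,31): 0⊕0⊕0⊕1⊕1⊕1⊕0⊕0⊕0⊕1⊕0⊕1⊕0⊕1⊕1⊕0 = 1
s8 (pos 8,9,10,11,12,13,14,15,24,25,26,27,28,29,30,31): 0⊕0⊕0⊕0⊕1⊕1⊕0⊕0⊕0⊕0⊕1⊕0⊕0⊕1⊕1⊕0 = 1
s16 (pos 16,17,18,19,20,21,22,23,24,25,26,27,28,29,30,31): 1⊕0⊕0⊕0⊕0⊕1⊕0⊕1⊕0⊕0⊕1⊕0⊕0⊕1⊕1⊕0 = 0
Syndrome s16…s1 = 01101 → error at position 13.
Flip position 13: 0000001000011001000010100100110 → 0000001000010001000010100100110
Read data bits from positions 3,5,6,7,9,10,11,12,13,14,15,17,18,19,20,21,22,23,24,25,26,27,28,29,30,31: 00010001000000010100100110

00010001000000010100100110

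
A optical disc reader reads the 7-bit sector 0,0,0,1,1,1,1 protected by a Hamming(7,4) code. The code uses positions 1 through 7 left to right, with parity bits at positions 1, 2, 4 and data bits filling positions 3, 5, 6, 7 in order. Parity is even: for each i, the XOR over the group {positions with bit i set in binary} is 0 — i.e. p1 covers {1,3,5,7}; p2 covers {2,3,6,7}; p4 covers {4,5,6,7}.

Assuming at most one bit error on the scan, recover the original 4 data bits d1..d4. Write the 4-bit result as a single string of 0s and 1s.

s1 (pos 1,3,5,7): 0⊕0⊕1⊕1 = 0
s2 (pos 2,3,6,7): 0⊕0⊕1⊕1 = 0
s4 (pos 4,5,6,7): 1⊕1⊕1⊕1 = 0
Syndrome s4…s1 = 000 → no error.
Read data bits from positions 3,5,6,7: 0111

0111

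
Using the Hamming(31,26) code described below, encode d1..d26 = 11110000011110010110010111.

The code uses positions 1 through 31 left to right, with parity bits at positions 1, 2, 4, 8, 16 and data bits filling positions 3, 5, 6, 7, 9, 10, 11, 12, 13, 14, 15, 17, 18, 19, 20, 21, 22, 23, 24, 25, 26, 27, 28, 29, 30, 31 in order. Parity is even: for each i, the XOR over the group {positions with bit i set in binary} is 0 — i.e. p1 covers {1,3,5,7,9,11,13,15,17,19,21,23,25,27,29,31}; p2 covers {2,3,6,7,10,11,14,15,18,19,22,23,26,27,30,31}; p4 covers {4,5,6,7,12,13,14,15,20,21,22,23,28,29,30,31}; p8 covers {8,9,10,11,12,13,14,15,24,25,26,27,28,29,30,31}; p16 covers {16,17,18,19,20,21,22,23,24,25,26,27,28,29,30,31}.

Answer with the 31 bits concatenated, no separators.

Place data at non-parity positions: p1 p2 1 p4 1 1 1 p8 0 0 0 0 0 1 1 p16 1 1 0 0 1 0 1 1 0 0 1 0 1 1 1
p1 (pos 1,3,5,7,9,11,13,15,17,19,21,23,25,27,29,31): XOR of data positions = 1⊕1⊕1⊕0⊕0⊕0⊕1⊕1⊕0⊕1⊕1⊕0⊕1⊕1⊕1 = 0
p2 (pos 2,3,6,7,10,11,14,15,18,19,22,23,26,27,30,31): XOR of data positions = 1⊕1⊕1⊕0⊕0⊕1⊕1⊕1⊕0⊕0⊕1⊕0⊕1⊕1⊕1 = 0
p4 (pos 4,5,6,7,12,13,14,15,20,21,22,23,28,29,30,31): XOR of data positions = 1⊕1⊕1⊕0⊕0⊕1⊕1⊕0⊕1⊕0⊕1⊕0⊕1⊕1⊕1 = 0
p8 (pos 8,9,10,11,12,13,14,15,24,25,26,27,28,29,30,31): XOR of data positions = 0⊕0⊕0⊕0⊕0⊕1⊕1⊕1⊕0⊕0⊕1⊕0⊕1⊕1⊕1 = 1
p16 (pos 16,17,18,19,20,21,22,23,24,25,26,27,28,29,30,31): XOR of data positions = 1⊕1⊕0⊕0⊕1⊕0⊕1⊕1⊕0⊕0⊕1⊕0⊕1⊕1⊕1 = 1
Codeword: 0010111100000111110010110010111

0010111100000111110010110010111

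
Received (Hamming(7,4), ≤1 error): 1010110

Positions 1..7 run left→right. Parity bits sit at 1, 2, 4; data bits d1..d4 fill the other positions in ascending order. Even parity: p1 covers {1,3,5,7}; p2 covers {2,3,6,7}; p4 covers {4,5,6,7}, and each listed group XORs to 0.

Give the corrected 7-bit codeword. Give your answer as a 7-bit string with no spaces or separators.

s1 (pos 1,3,5,7): 1⊕1⊕1⊕0 = 1
s2 (pos 2,3,6,7): 0⊕1⊕1⊕0 = 0
s4 (pos 4,5,6,7): 0⊕1⊕1⊕0 = 0
Syndrome s4…s1 = 001 → error at position 1.
Flip position 1: 1010110 → 0010110

0010110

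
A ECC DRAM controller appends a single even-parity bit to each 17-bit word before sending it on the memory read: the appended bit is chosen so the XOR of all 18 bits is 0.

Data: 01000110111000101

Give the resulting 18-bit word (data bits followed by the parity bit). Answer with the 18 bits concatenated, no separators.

010001101110001010

XOR of the 17 data bits: 0⊕1⊕0⊕0⊕0⊕1⊕1⊕0⊕1⊕1⊕1⊕0⊕0⊕0⊕1⊕0⊕1 = 0
Parity bit = 0 (so all 18 bits XOR to 0).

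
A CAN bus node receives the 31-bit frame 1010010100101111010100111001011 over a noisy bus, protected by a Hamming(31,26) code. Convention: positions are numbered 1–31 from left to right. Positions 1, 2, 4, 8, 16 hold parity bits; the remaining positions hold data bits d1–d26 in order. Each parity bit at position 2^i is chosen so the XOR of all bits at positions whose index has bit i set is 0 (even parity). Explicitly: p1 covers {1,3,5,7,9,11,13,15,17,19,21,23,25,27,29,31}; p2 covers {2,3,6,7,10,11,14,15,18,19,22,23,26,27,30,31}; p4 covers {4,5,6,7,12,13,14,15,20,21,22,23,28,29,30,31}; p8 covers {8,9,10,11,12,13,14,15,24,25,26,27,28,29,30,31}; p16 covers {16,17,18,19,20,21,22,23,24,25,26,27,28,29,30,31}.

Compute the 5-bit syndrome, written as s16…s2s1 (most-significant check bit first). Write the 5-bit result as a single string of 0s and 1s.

10110

s1 (pos 1,3,5,7,9,11,13,15,17,19,21,23,25,27,29,31): 1⊕1⊕0⊕0⊕0⊕1⊕1⊕1⊕0⊕0⊕0⊕1⊕1⊕0⊕0⊕1 = 0
s2 (pos 2,3,6,7,10,11,14,15,18,19,22,23,26,27,30,31): 0⊕1⊕1⊕0⊕0⊕1⊕1⊕1⊕1⊕0⊕0⊕1⊕0⊕0⊕1⊕1 = 1
s4 (pos 4,5,6,7,12,13,14,15,20,21,22,23,28,29,30,31): 0⊕0⊕1⊕0⊕0⊕1⊕1⊕1⊕1⊕0⊕0⊕1⊕1⊕0⊕1⊕1 = 1
s8 (pos 8,9,10,11,12,13,14,15,24,25,26,27,28,29,30,31): 1⊕0⊕0⊕1⊕0⊕1⊕1⊕1⊕1⊕1⊕0⊕0⊕1⊕0⊕1⊕1 = 0
s16 (pos 16,17,18,19,20,21,22,23,24,25,26,27,28,29,30,31): 1⊕0⊕1⊕0⊕1⊕0⊕0⊕1⊕1⊕1⊕0⊕0⊕1⊕0⊕1⊕1 = 1
Syndrome s16…s1 = 10110 → error at position 22.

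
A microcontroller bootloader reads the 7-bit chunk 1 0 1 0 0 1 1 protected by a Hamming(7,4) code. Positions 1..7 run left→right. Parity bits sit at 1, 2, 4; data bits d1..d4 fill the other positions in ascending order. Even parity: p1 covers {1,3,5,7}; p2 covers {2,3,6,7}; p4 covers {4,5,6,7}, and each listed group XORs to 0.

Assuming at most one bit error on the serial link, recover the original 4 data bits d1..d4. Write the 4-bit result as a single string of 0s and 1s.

0011

s1 (pos 1,3,5,7): 1⊕1⊕0⊕1 = 1
s2 (pos 2,3,6,7): 0⊕1⊕1⊕1 = 1
s4 (pos 4,5,6,7): 0⊕0⊕1⊕1 = 0
Syndrome s4…s1 = 011 → error at position 3.
Flip position 3: 1010011 → 1000011
Read data bits from positions 3,5,6,7: 0011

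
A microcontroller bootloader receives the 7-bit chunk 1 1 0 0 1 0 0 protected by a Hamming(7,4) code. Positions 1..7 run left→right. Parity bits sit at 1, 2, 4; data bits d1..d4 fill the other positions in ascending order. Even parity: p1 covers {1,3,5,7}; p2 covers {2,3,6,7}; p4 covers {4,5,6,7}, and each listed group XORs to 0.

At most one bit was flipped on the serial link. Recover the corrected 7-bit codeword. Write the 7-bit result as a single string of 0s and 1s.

1100110

s1 (pos 1,3,5,7): 1⊕0⊕1⊕0 = 0
s2 (pos 2,3,6,7): 1⊕0⊕0⊕0 = 1
s4 (pos 4,5,6,7): 0⊕1⊕0⊕0 = 1
Syndrome s4…s1 = 110 → error at position 6.
Flip position 6: 1100100 → 1100110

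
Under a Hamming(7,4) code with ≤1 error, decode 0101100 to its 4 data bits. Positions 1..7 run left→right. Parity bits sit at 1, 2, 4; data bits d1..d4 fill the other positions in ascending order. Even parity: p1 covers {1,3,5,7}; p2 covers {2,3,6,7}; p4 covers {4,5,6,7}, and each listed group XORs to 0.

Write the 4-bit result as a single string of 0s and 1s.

s1 (pos 1,3,5,7): 0⊕0⊕1⊕0 = 1
s2 (pos 2,3,6,7): 1⊕0⊕0⊕0 = 1
s4 (pos 4,5,6,7): 1⊕1⊕0⊕0 = 0
Syndrome s4…s1 = 011 → error at position 3.
Flip position 3: 0101100 → 0111100
Read data bits from positions 3,5,6,7: 1100

1100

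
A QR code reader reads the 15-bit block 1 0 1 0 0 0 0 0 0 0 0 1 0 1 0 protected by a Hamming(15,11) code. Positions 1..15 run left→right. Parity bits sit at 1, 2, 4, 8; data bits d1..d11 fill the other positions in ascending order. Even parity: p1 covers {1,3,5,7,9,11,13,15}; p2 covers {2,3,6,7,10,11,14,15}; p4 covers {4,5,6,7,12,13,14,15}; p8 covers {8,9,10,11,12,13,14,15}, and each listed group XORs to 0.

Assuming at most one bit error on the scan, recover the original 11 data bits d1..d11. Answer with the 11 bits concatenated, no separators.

10000001010

s1 (pos 1,3,5,7,9,11,13,15): 1⊕1⊕0⊕0⊕0⊕0⊕0⊕0 = 0
s2 (pos 2,3,6,7,10,11,14,15): 0⊕1⊕0⊕0⊕0⊕0⊕1⊕0 = 0
s4 (pos 4,5,6,7,12,13,14,15): 0⊕0⊕0⊕0⊕1⊕0⊕1⊕0 = 0
s8 (pos 8,9,10,11,12,13,14,15): 0⊕0⊕0⊕0⊕1⊕0⊕1⊕0 = 0
Syndrome s8…s1 = 0000 → no error.
Read data bits from positions 3,5,6,7,9,10,11,12,13,14,15: 10000001010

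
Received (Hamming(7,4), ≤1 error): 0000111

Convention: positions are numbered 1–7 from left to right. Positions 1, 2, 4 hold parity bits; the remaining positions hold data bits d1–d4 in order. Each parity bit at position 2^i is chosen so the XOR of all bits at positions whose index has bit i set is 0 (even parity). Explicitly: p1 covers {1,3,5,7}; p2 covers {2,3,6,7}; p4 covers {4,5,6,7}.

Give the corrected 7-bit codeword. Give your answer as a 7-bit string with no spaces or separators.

0001111

s1 (pos 1,3,5,7): 0⊕0⊕1⊕1 = 0
s2 (pos 2,3,6,7): 0⊕0⊕1⊕1 = 0
s4 (pos 4,5,6,7): 0⊕1⊕1⊕1 = 1
Syndrome s4…s1 = 100 → error at position 4.
Flip position 4: 0000111 → 0001111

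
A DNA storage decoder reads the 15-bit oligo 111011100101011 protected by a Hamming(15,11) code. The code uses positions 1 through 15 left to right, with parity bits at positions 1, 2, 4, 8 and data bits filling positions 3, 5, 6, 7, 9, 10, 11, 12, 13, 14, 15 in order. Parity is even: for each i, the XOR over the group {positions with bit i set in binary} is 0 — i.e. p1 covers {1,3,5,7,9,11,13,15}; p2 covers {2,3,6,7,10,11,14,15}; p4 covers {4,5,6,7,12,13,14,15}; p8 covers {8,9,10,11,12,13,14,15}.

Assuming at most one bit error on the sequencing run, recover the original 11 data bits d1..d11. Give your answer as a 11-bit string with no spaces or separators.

s1 (pos 1,3,5,7,9,11,13,15): 1⊕1⊕1⊕1⊕0⊕0⊕0⊕1 = 1
s2 (pos 2,3,6,7,10,11,14,15): 1⊕1⊕1⊕1⊕1⊕0⊕1⊕1 = 1
s4 (pos 4,5,6,7,12,13,14,15): 0⊕1⊕1⊕1⊕1⊕0⊕1⊕1 = 0
s8 (pos 8,9,10,11,12,13,14,15): 0⊕0⊕1⊕0⊕1⊕0⊕1⊕1 = 0
Syndrome s8…s1 = 0011 → error at position 3.
Flip position 3: 111011100101011 → 110011100101011
Read data bits from positions 3,5,6,7,9,10,11,12,13,14,15: 01110101011

01110101011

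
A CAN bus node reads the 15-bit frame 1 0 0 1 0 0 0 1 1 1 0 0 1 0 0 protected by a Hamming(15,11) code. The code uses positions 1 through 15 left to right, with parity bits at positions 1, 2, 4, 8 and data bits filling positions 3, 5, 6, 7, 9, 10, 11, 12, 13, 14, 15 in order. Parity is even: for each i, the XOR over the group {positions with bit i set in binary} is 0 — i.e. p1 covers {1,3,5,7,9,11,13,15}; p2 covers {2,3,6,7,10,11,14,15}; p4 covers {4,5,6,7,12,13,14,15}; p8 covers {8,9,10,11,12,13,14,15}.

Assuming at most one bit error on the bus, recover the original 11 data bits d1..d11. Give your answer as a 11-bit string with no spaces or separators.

s1 (pos 1,3,5,7,9,11,13,15): 1⊕0⊕0⊕0⊕1⊕0⊕1⊕0 = 1
s2 (pos 2,3,6,7,10,11,14,15): 0⊕0⊕0⊕0⊕1⊕0⊕0⊕0 = 1
s4 (pos 4,5,6,7,12,13,14,15): 1⊕0⊕0⊕0⊕0⊕1⊕0⊕0 = 0
s8 (pos 8,9,10,11,12,13,14,15): 1⊕1⊕1⊕0⊕0⊕1⊕0⊕0 = 0
Syndrome s8…s1 = 0011 → error at position 3.
Flip position 3: 100100011100100 → 101100011100100
Read data bits from positions 3,5,6,7,9,10,11,12,13,14,15: 10001100100

10001100100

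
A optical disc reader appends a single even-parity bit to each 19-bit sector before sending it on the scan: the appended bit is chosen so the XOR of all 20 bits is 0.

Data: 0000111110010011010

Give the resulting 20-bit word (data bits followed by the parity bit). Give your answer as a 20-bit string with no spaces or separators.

00001111100100110101

XOR of the 19 data bits: 0⊕0⊕0⊕0⊕1⊕1⊕1⊕1⊕1⊕0⊕0⊕1⊕0⊕0⊕1⊕1⊕0⊕1⊕0 = 1
Parity bit = 1 (so all 20 bits XOR to 0).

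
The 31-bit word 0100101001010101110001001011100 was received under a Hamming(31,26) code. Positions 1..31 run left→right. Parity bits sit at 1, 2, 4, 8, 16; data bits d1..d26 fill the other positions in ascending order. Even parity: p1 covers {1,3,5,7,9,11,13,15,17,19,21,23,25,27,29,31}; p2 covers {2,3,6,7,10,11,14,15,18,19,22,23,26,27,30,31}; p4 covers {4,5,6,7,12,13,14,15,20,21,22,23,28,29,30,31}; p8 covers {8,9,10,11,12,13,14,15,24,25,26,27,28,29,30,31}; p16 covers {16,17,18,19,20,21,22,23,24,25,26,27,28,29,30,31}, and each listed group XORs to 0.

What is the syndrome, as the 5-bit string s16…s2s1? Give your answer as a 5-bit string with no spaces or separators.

s1 (pos 1,3,5,7,9,11,13,15,17,19,21,23,25,27,29,31): 0⊕0⊕1⊕1⊕0⊕0⊕0⊕0⊕1⊕0⊕0⊕0⊕1⊕1⊕1⊕0 = 0
s2 (pos 2,3,6,7,10,11,14,15,18,19,22,23,26,27,30,31): 1⊕0⊕0⊕1⊕1⊕0⊕1⊕0⊕1⊕0⊕1⊕0⊕0⊕1⊕0⊕0 = 1
s4 (pos 4,5,6,7,12,13,14,15,20,21,22,23,28,29,30,31): 0⊕1⊕0⊕1⊕1⊕0⊕1⊕0⊕0⊕0⊕1⊕0⊕1⊕1⊕0⊕0 = 1
s8 (pos 8,9,10,11,12,13,14,15,24,25,26,27,28,29,30,31): 0⊕0⊕1⊕0⊕1⊕0⊕1⊕0⊕0⊕1⊕0⊕1⊕1⊕1⊕0⊕0 = 1
s16 (pos 16,17,18,19,20,21,22,23,24,25,26,27,28,29,30,31): 1⊕1⊕1⊕0⊕0⊕0⊕1⊕0⊕0⊕1⊕0⊕1⊕1⊕1⊕0⊕0 = 0
Syndrome s16…s1 = 01110 → error at position 14.

01110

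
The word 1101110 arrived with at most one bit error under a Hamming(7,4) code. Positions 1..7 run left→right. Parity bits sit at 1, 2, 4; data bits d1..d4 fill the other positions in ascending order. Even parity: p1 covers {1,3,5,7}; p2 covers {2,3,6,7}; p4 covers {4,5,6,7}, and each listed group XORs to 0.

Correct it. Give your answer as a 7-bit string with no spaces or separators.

s1 (pos 1,3,5,7): 1⊕0⊕1⊕0 = 0
s2 (pos 2,3,6,7): 1⊕0⊕1⊕0 = 0
s4 (pos 4,5,6,7): 1⊕1⊕1⊕0 = 1
Syndrome s4…s1 = 100 → error at position 4.
Flip position 4: 1101110 → 1100110

1100110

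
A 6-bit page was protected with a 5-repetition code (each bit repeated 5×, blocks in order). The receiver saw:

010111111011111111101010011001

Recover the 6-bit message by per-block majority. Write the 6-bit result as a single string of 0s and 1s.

111101

Block 1 (01011): 3 ones → 1
Block 2 (11110): 4 ones → 1
Block 3 (11111): 5 ones → 1
Block 4 (11110): 4 ones → 1
Block 5 (10100): 2 ones → 0
Block 6 (11001): 3 ones → 1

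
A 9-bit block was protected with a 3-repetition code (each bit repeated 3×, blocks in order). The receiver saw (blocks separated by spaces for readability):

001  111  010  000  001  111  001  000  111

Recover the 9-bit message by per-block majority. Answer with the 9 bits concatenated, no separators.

010001001

Block 1 (001): 1 one → 0
Block 2 (111): 3 ones → 1
Block 3 (010): 1 one → 0
Block 4 (000): 0 ones → 0
Block 5 (001): 1 one → 0
Block 6 (111): 3 ones → 1
Block 7 (001): 1 one → 0
Block 8 (000): 0 ones → 0
Block 9 (111): 3 ones → 1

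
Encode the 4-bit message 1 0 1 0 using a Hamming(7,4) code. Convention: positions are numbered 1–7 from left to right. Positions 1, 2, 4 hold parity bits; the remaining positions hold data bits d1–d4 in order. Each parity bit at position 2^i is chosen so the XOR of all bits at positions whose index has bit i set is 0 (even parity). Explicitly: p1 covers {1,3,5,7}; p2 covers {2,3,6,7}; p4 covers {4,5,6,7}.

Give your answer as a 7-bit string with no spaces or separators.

Place data at non-parity positions: p1 p2 1 p4 0 1 0
p1 (pos 1,3,5,7): XOR of data positions = 1⊕0⊕0 = 1
p2 (pos 2,3,6,7): XOR of data positions = 1⊕1⊕0 = 0
p4 (pos 4,5,6,7): XOR of data positions = 0⊕1⊕0 = 1
Codeword: 1011010

1011010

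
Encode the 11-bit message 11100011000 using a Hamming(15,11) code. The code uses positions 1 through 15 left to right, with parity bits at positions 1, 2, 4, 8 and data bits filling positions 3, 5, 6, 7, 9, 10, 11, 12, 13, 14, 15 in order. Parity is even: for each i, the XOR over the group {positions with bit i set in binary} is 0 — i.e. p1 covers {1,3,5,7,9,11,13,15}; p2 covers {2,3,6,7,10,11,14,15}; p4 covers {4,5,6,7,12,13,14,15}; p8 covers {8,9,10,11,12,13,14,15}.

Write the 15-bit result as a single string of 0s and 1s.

Place data at non-parity positions: p1 p2 1 p4 1 1 0 p8 0 0 1 1 0 0 0
p1 (pos 1,3,5,7,9,11,13,15): XOR of data positions = 1⊕1⊕0⊕0⊕1⊕0⊕0 = 1
p2 (pos 2,3,6,7,10,11,14,15): XOR of data positions = 1⊕1⊕0⊕0⊕1⊕0⊕0 = 1
p4 (pos 4,5,6,7,12,13,14,15): XOR of data positions = 1⊕1⊕0⊕1⊕0⊕0⊕0 = 1
p8 (pos 8,9,10,11,12,13,14,15): XOR of data positions = 0⊕0⊕1⊕1⊕0⊕0⊕0 = 0
Codeword: 111111000011000

111111000011000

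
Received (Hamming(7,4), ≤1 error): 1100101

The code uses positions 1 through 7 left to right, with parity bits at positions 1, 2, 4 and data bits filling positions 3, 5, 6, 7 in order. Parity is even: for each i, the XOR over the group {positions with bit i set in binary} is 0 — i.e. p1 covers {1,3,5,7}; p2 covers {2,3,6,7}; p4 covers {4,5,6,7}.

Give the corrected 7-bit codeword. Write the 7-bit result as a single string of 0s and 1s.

s1 (pos 1,3,5,7): 1⊕0⊕1⊕1 = 1
s2 (pos 2,3,6,7): 1⊕0⊕0⊕1 = 0
s4 (pos 4,5,6,7): 0⊕1⊕0⊕1 = 0
Syndrome s4…s1 = 001 → error at position 1.
Flip position 1: 1100101 → 0100101

0100101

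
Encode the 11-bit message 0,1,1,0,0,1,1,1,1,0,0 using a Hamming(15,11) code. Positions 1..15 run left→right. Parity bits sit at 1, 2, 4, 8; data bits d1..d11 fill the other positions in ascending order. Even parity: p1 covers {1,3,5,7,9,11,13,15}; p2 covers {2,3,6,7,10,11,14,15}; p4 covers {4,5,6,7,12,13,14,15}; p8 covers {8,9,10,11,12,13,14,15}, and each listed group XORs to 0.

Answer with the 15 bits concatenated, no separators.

110011000111100

Place data at non-parity positions: p1 p2 0 p4 1 1 0 p8 0 1 1 1 1 0 0
p1 (pos 1,3,5,7,9,11,13,15): XOR of data positions = 0⊕1⊕0⊕0⊕1⊕1⊕0 = 1
p2 (pos 2,3,6,7,10,11,14,15): XOR of data positions = 0⊕1⊕0⊕1⊕1⊕0⊕0 = 1
p4 (pos 4,5,6,7,12,13,14,15): XOR of data positions = 1⊕1⊕0⊕1⊕1⊕0⊕0 = 0
p8 (pos 8,9,10,11,12,13,14,15): XOR of data positions = 0⊕1⊕1⊕1⊕1⊕0⊕0 = 0
Codeword: 110011000111100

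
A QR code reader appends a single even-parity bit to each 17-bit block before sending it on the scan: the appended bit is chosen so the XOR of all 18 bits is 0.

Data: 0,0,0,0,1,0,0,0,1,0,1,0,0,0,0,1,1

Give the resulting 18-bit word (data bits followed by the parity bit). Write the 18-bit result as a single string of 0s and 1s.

XOR of the 17 data bits: 0⊕0⊕0⊕0⊕1⊕0⊕0⊕0⊕1⊕0⊕1⊕0⊕0⊕0⊕0⊕1⊕1 = 1
Parity bit = 1 (so all 18 bits XOR to 0).

000010001010000111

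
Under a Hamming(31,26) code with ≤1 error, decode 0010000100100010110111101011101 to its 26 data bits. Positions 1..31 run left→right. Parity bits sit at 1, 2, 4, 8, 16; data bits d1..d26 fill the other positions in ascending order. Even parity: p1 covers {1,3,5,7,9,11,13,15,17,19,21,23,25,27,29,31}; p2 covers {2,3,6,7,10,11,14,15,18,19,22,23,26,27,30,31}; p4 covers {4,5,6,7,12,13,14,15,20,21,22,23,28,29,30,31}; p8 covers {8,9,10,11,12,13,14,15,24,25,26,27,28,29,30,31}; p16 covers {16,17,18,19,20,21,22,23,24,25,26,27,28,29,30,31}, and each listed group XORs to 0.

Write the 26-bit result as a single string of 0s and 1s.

10000010001110111101011101

s1 (pos 1,3,5,7,9,11,13,15,17,19,21,23,25,27,29,31): 0⊕1⊕0⊕0⊕0⊕1⊕0⊕1⊕1⊕0⊕1⊕1⊕1⊕1⊕1⊕1 = 0
s2 (pos 2,3,6,7,10,11,14,15,18,19,22,23,26,27,30,31): 0⊕1⊕0⊕0⊕0⊕1⊕0⊕1⊕1⊕0⊕1⊕1⊕0⊕1⊕0⊕1 = 0
s4 (pos 4,5,6,7,12,13,14,15,20,21,22,23,28,29,30,31): 0⊕0⊕0⊕0⊕0⊕0⊕0⊕1⊕1⊕1⊕1⊕1⊕1⊕1⊕0⊕1 = 0
s8 (pos 8,9,10,11,12,13,14,15,24,25,26,27,28,29,30,31): 1⊕0⊕0⊕1⊕0⊕0⊕0⊕1⊕0⊕1⊕0⊕1⊕1⊕1⊕0⊕1 = 0
s16 (pos 16,17,18,19,20,21,22,23,24,25,26,27,28,29,30,31): 0⊕1⊕1⊕0⊕1⊕1⊕1⊕1⊕0⊕1⊕0⊕1⊕1⊕1⊕0⊕1 = 1
Syndrome s16…s1 = 10000 → error at position 16.
Flip position 16: 0010000100100010110111101011101 → 0010000100100011110111101011101
Read data bits from positions 3,5,6,7,9,10,11,12,13,14,15,17,18,19,20,21,22,23,24,25,26,27,28,29,30,31: 10000010001110111101011101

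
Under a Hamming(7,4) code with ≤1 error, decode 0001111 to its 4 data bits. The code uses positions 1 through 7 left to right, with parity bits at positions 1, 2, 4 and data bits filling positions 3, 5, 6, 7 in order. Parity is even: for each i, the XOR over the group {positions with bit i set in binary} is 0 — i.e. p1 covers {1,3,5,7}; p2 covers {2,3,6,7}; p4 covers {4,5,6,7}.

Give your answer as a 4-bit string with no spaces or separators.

0111

s1 (pos 1,3,5,7): 0⊕0⊕1⊕1 = 0
s2 (pos 2,3,6,7): 0⊕0⊕1⊕1 = 0
s4 (pos 4,5,6,7): 1⊕1⊕1⊕1 = 0
Syndrome s4…s1 = 000 → no error.
Read data bits from positions 3,5,6,7: 0111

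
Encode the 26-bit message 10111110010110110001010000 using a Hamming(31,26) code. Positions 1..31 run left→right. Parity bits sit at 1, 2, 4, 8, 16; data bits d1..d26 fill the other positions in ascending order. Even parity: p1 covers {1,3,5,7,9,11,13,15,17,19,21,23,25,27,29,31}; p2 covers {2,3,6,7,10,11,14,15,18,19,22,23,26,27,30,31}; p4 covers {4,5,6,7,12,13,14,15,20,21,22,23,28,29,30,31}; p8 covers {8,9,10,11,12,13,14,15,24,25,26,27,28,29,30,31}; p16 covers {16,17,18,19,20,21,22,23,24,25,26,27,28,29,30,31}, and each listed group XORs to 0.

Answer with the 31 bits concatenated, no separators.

Place data at non-parity positions: p1 p2 1 p4 0 1 1 p8 1 1 1 0 0 1 0 p16 1 1 0 1 1 0 0 0 1 0 1 0 0 0 0
p1 (pos 1,3,5,7,9,11,13,15,17,19,21,23,25,27,29,31): XOR of data positions = 1⊕0⊕1⊕1⊕1⊕0⊕0⊕1⊕0⊕1⊕0⊕1⊕1⊕0⊕0 = 0
p2 (pos 2,3,6,7,10,11,14,15,18,19,22,23,26,27,30,31): XOR of data positions = 1⊕1⊕1⊕1⊕1⊕1⊕0⊕1⊕0⊕0⊕0⊕0⊕1⊕0⊕0 = 0
p4 (pos 4,5,6,7,12,13,14,15,20,21,22,23,28,29,30,31): XOR of data positions = 0⊕1⊕1⊕0⊕0⊕1⊕0⊕1⊕1⊕0⊕0⊕0⊕0⊕0⊕0 = 1
p8 (pos 8,9,10,11,12,13,14,15,24,25,26,27,28,29,30,31): XOR of data positions = 1⊕1⊕1⊕0⊕0⊕1⊕0⊕0⊕1⊕0⊕1⊕0⊕0⊕0⊕0 = 0
p16 (pos 16,17,18,19,20,21,22,23,24,25,26,27,28,29,30,31): XOR of data positions = 1⊕1⊕0⊕1⊕1⊕0⊕0⊕0⊕1⊕0⊕1⊕0⊕0⊕0⊕0 = 0
Codeword: 0011011011100100110110001010000

0011011011100100110110001010000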